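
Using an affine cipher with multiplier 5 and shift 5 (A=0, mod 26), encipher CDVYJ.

PUGVY

C(2): 5·2+5=15 → P
D(3): 5·3+5=20 → U
V(21): 5·21+5=110≡6 → G
Y(24): 5·24+5=125≡21 → V
J(9): 5·9+5=50≡24 → Y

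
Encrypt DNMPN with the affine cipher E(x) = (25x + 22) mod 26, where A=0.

D(3): 25·3+22=97≡19 → T
N(13): 25·13+22=347≡9 → J
M(12): 25·12+22=322≡10 → K
P(15): 25·15+22=397≡7 → H
N(13): 25·13+22=347≡9 → J

TJKHJ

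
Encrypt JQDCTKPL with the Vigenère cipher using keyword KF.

TVNHDPZQ

Repeat the key across the message: KFKFKFKF
J(9)+K(10): 19 → T
Q(16)+F(5): 21 → V
D(3)+K(10): 13 → N
C(2)+F(5): 7 → H
T(19)+K(10): 29≡3 → D
K(10)+F(5): 15 → P
P(15)+K(10): 25 → Z
L(11)+F(5): 16 → Q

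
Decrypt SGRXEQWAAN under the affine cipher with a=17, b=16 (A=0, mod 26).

The inverse of 17 mod 26 is 23, since 17·23=391≡1. Apply D(y)=23·(y−16) mod 26:
S(18): 23·(18−16)=46≡20 → U
G(6): 23·(6−16)=-230≡4 → E
R(17): 23·(17−16)=23 → X
X(23): 23·(23−16)=161≡5 → F
E(4): 23·(4−16)=-276≡10 → K
Q(16): 23·(16−16)=0 → A
W(22): 23·(22−16)=138≡8 → I
A(0): 23·(0−16)=-368≡22 → W
A(0): 23·(0−16)=-368≡22 → W
N(13): 23·(13−16)=-69≡9 → J

UEXFKAIWWJ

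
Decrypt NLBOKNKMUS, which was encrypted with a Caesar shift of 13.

AYOBXAXZHF

N(13): 13−13=0 → A
L(11): 11−13=-2≡24 → Y
B(1): 1−13=-12≡14 → O
O(14): 14−13=1 → B
K(10): 10−13=-3≡23 → X
N(13): 13−13=0 → A
K(10): 10−13=-3≡23 → X
M(12): 12−13=-1≡25 → Z
U(20): 20−13=7 → H
S(18): 18−13=5 → F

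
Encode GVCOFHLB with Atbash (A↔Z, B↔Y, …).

TEXLUSOY

G(6) → T(19)
V(21) → E(4)
C(2) → X(23)
O(14) → L(11)
F(5) → U(20)
H(7) → S(18)
L(11) → O(14)
B(1) → Y(24)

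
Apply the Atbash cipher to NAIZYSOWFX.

MZRABHLDUC

N(13) → M(12)
A(0) → Z(25)
I(8) → R(17)
Z(25) → A(0)
Y(24) → B(1)
S(18) → H(7)
O(14) → L(11)
W(22) → D(3)
F(5) → U(20)
X(23) → C(2)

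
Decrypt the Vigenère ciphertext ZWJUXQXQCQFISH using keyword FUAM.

UCJISWXEXWFWNN

Repeat the key across the ciphertext: FUAMFUAMFUAMFU
Z(25)−F(5): 20 → U
W(22)−U(20): 2 → C
J(9)−A(0): 9 → J
U(20)−M(12): 8 → I
X(23)−F(5): 18 → S
Q(16)−U(20): -4≡22 → W
X(23)−A(0): 23 → X
Q(16)−M(12): 4 → E
C(2)−F(5): -3≡23 → X
Q(16)−U(20): -4≡22 → W
F(5)−A(0): 5 → F
I(8)−M(12): -4≡22 → W
S(18)−F(5): 13 → N
H(7)−U(20): -13≡13 → N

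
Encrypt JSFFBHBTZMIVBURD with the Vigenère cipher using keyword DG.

MYILENEZCSLBEAUJ

Repeat the key across the message: DGDGDGDGDGDGDGDG
J(9)+D(3): 12 → M
S(18)+G(6): 24 → Y
F(5)+D(3): 8 → I
F(5)+G(6): 11 → L
B(1)+D(3): 4 → E
H(7)+G(6): 13 → N
B(1)+D(3): 4 → E
T(19)+G(6): 25 → Z
Z(25)+D(3): 28≡2 → C
M(12)+G(6): 18 → S
I(8)+D(3): 11 → L
V(21)+G(6): 27≡1 → B
B(1)+D(3): 4 → E
U(20)+G(6): 26≡0 → A
R(17)+D(3): 20 → U
D(3)+G(6): 9 → J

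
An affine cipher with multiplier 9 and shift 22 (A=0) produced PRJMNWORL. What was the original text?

The inverse of 9 mod 26 is 3, since 9·3=27≡1. Apply D(y)=3·(y−22) mod 26:
P(15): 3·(15−22)=-21≡5 → F
R(17): 3·(17−22)=-15≡11 → L
J(9): 3·(9−22)=-39≡13 → N
M(12): 3·(12−22)=-30≡22 → W
N(13): 3·(13−22)=-27≡25 → Z
W(22): 3·(22−22)=0 → A
O(14): 3·(14−22)=-24≡2 → C
R(17): 3·(17−22)=-15≡11 → L
L(11): 3·(11−22)=-33≡19 → T

FLNWZACLT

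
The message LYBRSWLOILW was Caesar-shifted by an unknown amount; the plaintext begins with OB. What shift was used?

23

From the crib: L(11)−O(14)=-3≡23, so the shift is 23.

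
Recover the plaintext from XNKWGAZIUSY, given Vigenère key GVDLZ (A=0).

Repeat the key across the ciphertext: GVDLZGVDLZG
X(23)−G(6): 17 → R
N(13)−V(21): -8≡18 → S
K(10)−D(3): 7 → H
W(22)−L(11): 11 → L
G(6)−Z(25): -19≡7 → H
A(0)−G(6): -6≡20 → U
Z(25)−V(21): 4 → E
I(8)−D(3): 5 → F
U(20)−L(11): 9 → J
S(18)−Z(25): -7≡19 → T
Y(24)−G(6): 18 → S

RSHLHUEFJTS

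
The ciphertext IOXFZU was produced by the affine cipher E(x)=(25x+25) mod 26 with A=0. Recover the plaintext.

RLCUAF

The inverse of 25 mod 26 is 25, since 25·25=625≡1. Apply D(y)=25·(y−25) mod 26:
I(8): 25·(8−25)=-425≡17 → R
O(14): 25·(14−25)=-275≡11 → L
X(23): 25·(23−25)=-50≡2 → C
F(5): 25·(5−25)=-500≡20 → U
Z(25): 25·(25−25)=0 → A
U(20): 25·(20−25)=-125≡5 → F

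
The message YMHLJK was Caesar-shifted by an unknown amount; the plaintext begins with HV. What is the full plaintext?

From the crib: Y(24)−H(7)=17, so the shift is 17.
Subtract 17 from each ciphertext letter:
Y(24): 24−17=7 → H
M(12): 12−17=-5≡21 → V
H(7): 7−17=-10≡16 → Q
L(11): 11−17=-6≡20 → U
J(9): 9−17=-8≡18 → S
K(10): 10−17=-7≡19 → T

HVQUST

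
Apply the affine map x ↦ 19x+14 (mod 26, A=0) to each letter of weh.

w(22): 19·22+14=432≡16 → q
e(4): 19·4+14=90≡12 → m
h(7): 19·7+14=147≡17 → r

qmr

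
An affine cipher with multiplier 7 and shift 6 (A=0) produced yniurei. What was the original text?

kbecjwe

The inverse of 7 mod 26 is 15, since 7·15=105≡1. Apply D(y)=15·(y−6) mod 26:
y(24): 15·(24−6)=270≡10 → k
n(13): 15·(13−6)=105≡1 → b
i(8): 15·(8−6)=30≡4 → e
u(20): 15·(20−6)=210≡2 → c
r(17): 15·(17−6)=165≡9 → j
e(4): 15·(4−6)=-30≡22 → w
i(8): 15·(8−6)=30≡4 → e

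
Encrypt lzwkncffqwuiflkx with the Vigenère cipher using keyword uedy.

fdzihgidkaxgzpnv

Repeat the key across the message: uedyuedyuedyuedy
l(11)+u(20): 31≡5 → f
z(25)+e(4): 29≡3 → d
w(22)+d(3): 25 → z
k(10)+y(24): 34≡8 → i
n(13)+u(20): 33≡7 → h
c(2)+e(4): 6 → g
f(5)+d(3): 8 → i
f(5)+y(24): 29≡3 → d
q(16)+u(20): 36≡10 → k
w(22)+e(4): 26≡0 → a
u(20)+d(3): 23 → x
i(8)+y(24): 32≡6 → g
f(5)+u(20): 25 → z
l(11)+e(4): 15 → p
k(10)+d(3): 13 → n
x(23)+y(24): 47≡21 → v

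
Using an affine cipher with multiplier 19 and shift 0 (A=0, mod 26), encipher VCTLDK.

V(21): 19·21+0=399≡9 → J
C(2): 19·2+0=38≡12 → M
T(19): 19·19+0=361≡23 → X
L(11): 19·11+0=209≡1 → B
D(3): 19·3+0=57≡5 → F
K(10): 19·10+0=190≡8 → I

JMXBFI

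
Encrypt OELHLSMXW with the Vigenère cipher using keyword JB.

XFUIUTVYF

Repeat the key across the message: JBJBJBJBJ
O(14)+J(9): 23 → X
E(4)+B(1): 5 → F
L(11)+J(9): 20 → U
H(7)+B(1): 8 → I
L(11)+J(9): 20 → U
S(18)+B(1): 19 → T
M(12)+J(9): 21 → V
X(23)+B(1): 24 → Y
W(22)+J(9): 31≡5 → F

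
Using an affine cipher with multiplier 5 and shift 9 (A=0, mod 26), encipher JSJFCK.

J(9): 5·9+9=54≡2 → C
S(18): 5·18+9=99≡21 → V
J(9): 5·9+9=54≡2 → C
F(5): 5·5+9=34≡8 → I
C(2): 5·2+9=19 → T
K(10): 5·10+9=59≡7 → H

CVCITH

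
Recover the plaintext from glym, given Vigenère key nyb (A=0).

tnxz

Repeat the key across the ciphertext: nybn
g(6)−n(13): -7≡19 → t
l(11)−y(24): -13≡13 → n
y(24)−b(1): 23 → x
m(12)−n(13): -1≡25 → z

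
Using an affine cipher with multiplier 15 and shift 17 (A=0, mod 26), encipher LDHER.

AKSZM

L(11): 15·11+17=182≡0 → A
D(3): 15·3+17=62≡10 → K
H(7): 15·7+17=122≡18 → S
E(4): 15·4+17=77≡25 → Z
R(17): 15·17+17=272≡12 → M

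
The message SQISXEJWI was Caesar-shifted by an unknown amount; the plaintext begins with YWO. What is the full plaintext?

From the crib: S(18)−Y(24)=-6≡20, so the shift is 20.
Subtract 20 from each ciphertext letter:
S(18): 18−20=-2≡24 → Y
Q(16): 16−20=-4≡22 → W
I(8): 8−20=-12≡14 → O
S(18): 18−20=-2≡24 → Y
X(23): 23−20=3 → D
E(4): 4−20=-16≡10 → K
J(9): 9−20=-11≡15 → P
W(22): 22−20=2 → C
I(8): 8−20=-12≡14 → O

YWOYDKPCO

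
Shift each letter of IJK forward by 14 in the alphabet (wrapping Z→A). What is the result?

I(8): 8+14=22 → W
J(9): 9+14=23 → X
K(10): 10+14=24 → Y

WXY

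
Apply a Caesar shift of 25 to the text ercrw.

dqbqv

e(4): 4+25=29≡3 → d
r(17): 17+25=42≡16 → q
c(2): 2+25=27≡1 → b
r(17): 17+25=42≡16 → q
w(22): 22+25=47≡21 → v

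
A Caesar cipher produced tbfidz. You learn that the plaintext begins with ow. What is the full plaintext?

owadyu

From the crib: t(19)−o(14)=5, so the shift is 5.
Subtract 5 from each ciphertext letter:
t(19): 19−5=14 → o
b(1): 1−5=-4≡22 → w
f(5): 5−5=0 → a
i(8): 8−5=3 → d
d(3): 3−5=-2≡24 → y
z(25): 25−5=20 → u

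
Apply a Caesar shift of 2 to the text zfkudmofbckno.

bhmwfoqhdempq

z(25): 25+2=27≡1 → b
f(5): 5+2=7 → h
k(10): 10+2=12 → m
u(20): 20+2=22 → w
d(3): 3+2=5 → f
m(12): 12+2=14 → o
o(14): 14+2=16 → q
f(5): 5+2=7 → h
b(1): 1+2=3 → d
c(2): 2+2=4 → e
k(10): 10+2=12 → m
n(13): 13+2=15 → p
o(14): 14+2=16 → q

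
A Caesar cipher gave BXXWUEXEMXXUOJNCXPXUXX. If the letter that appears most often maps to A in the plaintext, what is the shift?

The most frequent ciphertext letter is X (appears 9 times).
X is position 23; A is position 0.
Shift = 23.

23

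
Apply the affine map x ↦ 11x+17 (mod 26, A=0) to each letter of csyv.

c(2): 11·2+17=39≡13 → n
s(18): 11·18+17=215≡7 → h
y(24): 11·24+17=281≡21 → v
v(21): 11·21+17=248≡14 → o

nhvo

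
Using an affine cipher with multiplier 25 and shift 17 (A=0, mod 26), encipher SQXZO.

ZBUSD

S(18): 25·18+17=467≡25 → Z
Q(16): 25·16+17=417≡1 → B
X(23): 25·23+17=592≡20 → U
Z(25): 25·25+17=642≡18 → S
O(14): 25·14+17=367≡3 → D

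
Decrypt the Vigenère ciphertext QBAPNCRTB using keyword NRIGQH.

Repeat the key across the ciphertext: NRIGQHNRI
Q(16)−N(13): 3 → D
B(1)−R(17): -16≡10 → K
A(0)−I(8): -8≡18 → S
P(15)−G(6): 9 → J
N(13)−Q(16): -3≡23 → X
C(2)−H(7): -5≡21 → V
R(17)−N(13): 4 → E
T(19)−R(17): 2 → C
B(1)−I(8): -7≡19 → T

DKSJXVECT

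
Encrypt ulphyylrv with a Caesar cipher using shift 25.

u(20): 20+25=45≡19 → t
l(11): 11+25=36≡10 → k
p(15): 15+25=40≡14 → o
h(7): 7+25=32≡6 → g
y(24): 24+25=49≡23 → x
y(24): 24+25=49≡23 → x
l(11): 11+25=36≡10 → k
r(17): 17+25=42≡16 → q
v(21): 21+25=46≡20 → u

tkogxxkqu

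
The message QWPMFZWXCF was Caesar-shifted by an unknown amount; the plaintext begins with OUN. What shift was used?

2

From the crib: Q(16)−O(14)=2, so the shift is 2.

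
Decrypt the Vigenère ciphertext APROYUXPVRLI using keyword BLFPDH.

ZEMZVNWEQCIB

Repeat the key across the ciphertext: BLFPDHBLFPDH
A(0)−B(1): -1≡25 → Z
P(15)−L(11): 4 → E
R(17)−F(5): 12 → M
O(14)−P(15): -1≡25 → Z
Y(24)−D(3): 21 → V
U(20)−H(7): 13 → N
X(23)−B(1): 22 → W
P(15)−L(11): 4 → E
V(21)−F(5): 16 → Q
R(17)−P(15): 2 → C
L(11)−D(3): 8 → I
I(8)−H(7): 1 → B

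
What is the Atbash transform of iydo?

i(8) → r(17)
y(24) → b(1)
d(3) → w(22)
o(14) → l(11)

rbwl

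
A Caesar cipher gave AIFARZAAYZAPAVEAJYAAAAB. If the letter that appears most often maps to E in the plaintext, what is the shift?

The most frequent ciphertext letter is A (appears 11 times).
A is position 0; E is position 4.
Shift = -4≡22.

22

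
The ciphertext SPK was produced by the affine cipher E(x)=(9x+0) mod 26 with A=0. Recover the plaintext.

CTE

The inverse of 9 mod 26 is 3, since 9·3=27≡1. Apply D(y)=3·(y−0) mod 26:
S(18): 3·(18−0)=54≡2 → C
P(15): 3·(15−0)=45≡19 → T
K(10): 3·(10−0)=30≡4 → E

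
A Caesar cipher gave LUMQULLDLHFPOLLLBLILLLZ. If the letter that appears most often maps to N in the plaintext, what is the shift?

The most frequent ciphertext letter is L (appears 11 times).
L is position 11; N is position 13.
Shift = -2≡24.

24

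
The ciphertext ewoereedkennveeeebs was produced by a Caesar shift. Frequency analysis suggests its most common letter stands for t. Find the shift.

11

The most frequent ciphertext letter is e (appears 9 times).
e is position 4; t is position 19.
Shift = -15≡11.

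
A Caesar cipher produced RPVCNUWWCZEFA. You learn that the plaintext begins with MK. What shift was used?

From the crib: R(17)−M(12)=5, so the shift is 5.

5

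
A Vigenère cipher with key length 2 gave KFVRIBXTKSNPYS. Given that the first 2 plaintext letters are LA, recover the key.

ZF

Subtract each crib letter from the matching ciphertext letter (mod 26):
K(10)−L(11)=-1≡25 → Z
F(5)−A(0)=5 → F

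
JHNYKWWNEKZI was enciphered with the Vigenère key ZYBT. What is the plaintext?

KJMFLYVUFMYP

Repeat the key across the ciphertext: ZYBTZYBTZYBT
J(9)−Z(25): -16≡10 → K
H(7)−Y(24): -17≡9 → J
N(13)−B(1): 12 → M
Y(24)−T(19): 5 → F
K(10)−Z(25): -15≡11 → L
W(22)−Y(24): -2≡24 → Y
W(22)−B(1): 21 → V
N(13)−T(19): -6≡20 → U
E(4)−Z(25): -21≡5 → F
K(10)−Y(24): -14≡12 → M
Z(25)−B(1): 24 → Y
I(8)−T(19): -11≡15 → P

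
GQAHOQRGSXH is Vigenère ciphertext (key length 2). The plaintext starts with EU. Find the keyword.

CW

Subtract each crib letter from the matching ciphertext letter (mod 26):
G(6)−E(4)=2 → C
Q(16)−U(20)=-4≡22 → W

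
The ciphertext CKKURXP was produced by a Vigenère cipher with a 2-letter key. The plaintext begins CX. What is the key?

AN

Subtract each crib letter from the matching ciphertext letter (mod 26):
C(2)−C(2)=0 → A
K(10)−X(23)=-13≡13 → N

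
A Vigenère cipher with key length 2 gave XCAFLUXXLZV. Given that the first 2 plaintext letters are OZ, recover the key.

JD

Subtract each crib letter from the matching ciphertext letter (mod 26):
X(23)−O(14)=9 → J
C(2)−Z(25)=-23≡3 → D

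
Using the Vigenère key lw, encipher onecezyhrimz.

Repeat the key across the message: lwlwlwlwlwlw
o(14)+l(11): 25 → z
n(13)+w(22): 35≡9 → j
e(4)+l(11): 15 → p
c(2)+w(22): 24 → y
e(4)+l(11): 15 → p
z(25)+w(22): 47≡21 → v
y(24)+l(11): 35≡9 → j
h(7)+w(22): 29≡3 → d
r(17)+l(11): 28≡2 → c
i(8)+w(22): 30≡4 → e
m(12)+l(11): 23 → x
z(25)+w(22): 47≡21 → v

zjpypvjdcexv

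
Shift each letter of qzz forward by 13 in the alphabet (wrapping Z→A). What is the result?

dmm

q(16): 16+13=29≡3 → d
z(25): 25+13=38≡12 → m
z(25): 25+13=38≡12 → m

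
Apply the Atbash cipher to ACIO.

ZXRL

A(0) → Z(25)
C(2) → X(23)
I(8) → R(17)
O(14) → L(11)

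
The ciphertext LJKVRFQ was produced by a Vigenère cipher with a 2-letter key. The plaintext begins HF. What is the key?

Subtract each crib letter from the matching ciphertext letter (mod 26):
L(11)−H(7)=4 → E
J(9)−F(5)=4 → E

EE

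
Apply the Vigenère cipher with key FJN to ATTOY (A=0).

Repeat the key across the message: FJNFJ
A(0)+F(5): 5 → F
T(19)+J(9): 28≡2 → C
T(19)+N(13): 32≡6 → G
O(14)+F(5): 19 → T
Y(24)+J(9): 33≡7 → H

FCGTH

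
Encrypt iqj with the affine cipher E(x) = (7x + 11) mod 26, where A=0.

i(8): 7·8+11=67≡15 → p
q(16): 7·16+11=123≡19 → t
j(9): 7·9+11=74≡22 → w

ptw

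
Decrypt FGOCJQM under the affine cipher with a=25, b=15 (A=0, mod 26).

The inverse of 25 mod 26 is 25, since 25·25=625≡1. Apply D(y)=25·(y−15) mod 26:
F(5): 25·(5−15)=-250≡10 → K
G(6): 25·(6−15)=-225≡9 → J
O(14): 25·(14−15)=-25≡1 → B
C(2): 25·(2−15)=-325≡13 → N
J(9): 25·(9−15)=-150≡6 → G
Q(16): 25·(16−15)=25 → Z
M(12): 25·(12−15)=-75≡3 → D

KJBNGZD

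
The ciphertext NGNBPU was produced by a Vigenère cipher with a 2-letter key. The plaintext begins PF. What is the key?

Subtract each crib letter from the matching ciphertext letter (mod 26):
N(13)−P(15)=-2≡24 → Y
G(6)−F(5)=1 → B

YB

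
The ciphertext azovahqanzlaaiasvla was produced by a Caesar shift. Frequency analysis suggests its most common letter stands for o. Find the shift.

The most frequent ciphertext letter is a (appears 7 times).
a is position 0; o is position 14.
Shift = -14≡12.

12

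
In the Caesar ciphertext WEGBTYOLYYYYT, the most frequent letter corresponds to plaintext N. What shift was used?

11

The most frequent ciphertext letter is Y (appears 5 times).
Y is position 24; N is position 13.
Shift = 11.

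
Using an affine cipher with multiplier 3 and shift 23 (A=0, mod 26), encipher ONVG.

NKIP

O(14): 3·14+23=65≡13 → N
N(13): 3·13+23=62≡10 → K
V(21): 3·21+23=86≡8 → I
G(6): 3·6+23=41≡15 → P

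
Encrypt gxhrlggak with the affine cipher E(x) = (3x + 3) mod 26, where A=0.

vuyckvvdh

g(6): 3·6+3=21 → v
x(23): 3·23+3=72≡20 → u
h(7): 3·7+3=24 → y
r(17): 3·17+3=54≡2 → c
l(11): 3·11+3=36≡10 → k
g(6): 3·6+3=21 → v
g(6): 3·6+3=21 → v
a(0): 3·0+3=3 → d
k(10): 3·10+3=33≡7 → h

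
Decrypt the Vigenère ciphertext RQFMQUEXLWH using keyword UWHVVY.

XUYRVWKBEBM

Repeat the key across the ciphertext: UWHVVYUWHVV
R(17)−U(20): -3≡23 → X
Q(16)−W(22): -6≡20 → U
F(5)−H(7): -2≡24 → Y
M(12)−V(21): -9≡17 → R
Q(16)−V(21): -5≡21 → V
U(20)−Y(24): -4≡22 → W
E(4)−U(20): -16≡10 → K
X(23)−W(22): 1 → B
L(11)−H(7): 4 → E
W(22)−V(21): 1 → B
H(7)−V(21): -14≡12 → M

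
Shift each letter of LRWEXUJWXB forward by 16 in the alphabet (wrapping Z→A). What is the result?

L(11): 11+16=27≡1 → B
R(17): 17+16=33≡7 → H
W(22): 22+16=38≡12 → M
E(4): 4+16=20 → U
X(23): 23+16=39≡13 → N
U(20): 20+16=36≡10 → K
J(9): 9+16=25 → Z
W(22): 22+16=38≡12 → M
X(23): 23+16=39≡13 → N
B(1): 1+16=17 → R

BHMUNKZMNR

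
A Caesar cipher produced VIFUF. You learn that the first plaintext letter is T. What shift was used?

From the crib: V(21)−T(19)=2, so the shift is 2.

2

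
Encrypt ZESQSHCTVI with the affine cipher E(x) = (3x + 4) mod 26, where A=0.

Z(25): 3·25+4=79≡1 → B
E(4): 3·4+4=16 → Q
S(18): 3·18+4=58≡6 → G
Q(16): 3·16+4=52≡0 → A
S(18): 3·18+4=58≡6 → G
H(7): 3·7+4=25 → Z
C(2): 3·2+4=10 → K
T(19): 3·19+4=61≡9 → J
V(21): 3·21+4=67≡15 → P
I(8): 3·8+4=28≡2 → C

BQGAGZKJPC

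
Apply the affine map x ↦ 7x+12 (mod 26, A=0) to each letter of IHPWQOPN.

I(8): 7·8+12=68≡16 → Q
H(7): 7·7+12=61≡9 → J
P(15): 7·15+12=117≡13 → N
W(22): 7·22+12=166≡10 → K
Q(16): 7·16+12=124≡20 → U
O(14): 7·14+12=110≡6 → G
P(15): 7·15+12=117≡13 → N
N(13): 7·13+12=103≡25 → Z

QJNKUGNZ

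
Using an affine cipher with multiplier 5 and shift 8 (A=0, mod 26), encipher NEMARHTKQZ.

VCQIPRZGKD

N(13): 5·13+8=73≡21 → V
E(4): 5·4+8=28≡2 → C
M(12): 5·12+8=68≡16 → Q
A(0): 5·0+8=8 → I
R(17): 5·17+8=93≡15 → P
H(7): 5·7+8=43≡17 → R
T(19): 5·19+8=103≡25 → Z
K(10): 5·10+8=58≡6 → G
Q(16): 5·16+8=88≡10 → K
Z(25): 5·25+8=133≡3 → D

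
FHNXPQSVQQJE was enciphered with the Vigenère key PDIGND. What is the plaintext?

QEFRCNDSIKWB

Repeat the key across the ciphertext: PDIGNDPDIGND
F(5)−P(15): -10≡16 → Q
H(7)−D(3): 4 → E
N(13)−I(8): 5 → F
X(23)−G(6): 17 → R
P(15)−N(13): 2 → C
Q(16)−D(3): 13 → N
S(18)−P(15): 3 → D
V(21)−D(3): 18 → S
Q(16)−I(8): 8 → I
Q(16)−G(6): 10 → K
J(9)−N(13): -4≡22 → W
E(4)−D(3): 1 → B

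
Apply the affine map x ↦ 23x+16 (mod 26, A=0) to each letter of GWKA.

YCMQ

G(6): 23·6+16=154≡24 → Y
W(22): 23·22+16=522≡2 → C
K(10): 23·10+16=246≡12 → M
A(0): 23·0+16=16 → Q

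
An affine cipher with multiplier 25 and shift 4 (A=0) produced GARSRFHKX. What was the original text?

The inverse of 25 mod 26 is 25, since 25·25=625≡1. Apply D(y)=25·(y−4) mod 26:
G(6): 25·(6−4)=50≡24 → Y
A(0): 25·(0−4)=-100≡4 → E
R(17): 25·(17−4)=325≡13 → N
S(18): 25·(18−4)=350≡12 → M
R(17): 25·(17−4)=325≡13 → N
F(5): 25·(5−4)=25 → Z
H(7): 25·(7−4)=75≡23 → X
K(10): 25·(10−4)=150≡20 → U
X(23): 25·(23−4)=475≡7 → H

YENMNZXUH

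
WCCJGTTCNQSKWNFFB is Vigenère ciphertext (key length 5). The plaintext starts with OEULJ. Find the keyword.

IYIYX

Subtract each crib letter from the matching ciphertext letter (mod 26):
W(22)−O(14)=8 → I
C(2)−E(4)=-2≡24 → Y
C(2)−U(20)=-18≡8 → I
J(9)−L(11)=-2≡24 → Y
G(6)−J(9)=-3≡23 → X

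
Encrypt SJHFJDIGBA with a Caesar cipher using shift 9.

S(18): 18+9=27≡1 → B
J(9): 9+9=18 → S
H(7): 7+9=16 → Q
F(5): 5+9=14 → O
J(9): 9+9=18 → S
D(3): 3+9=12 → M
I(8): 8+9=17 → R
G(6): 6+9=15 → P
B(1): 1+9=10 → K
A(0): 0+9=9 → J

BSQOSMRPKJ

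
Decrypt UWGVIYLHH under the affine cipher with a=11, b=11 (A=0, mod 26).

PBJIVNACC

The inverse of 11 mod 26 is 19, since 11·19=209≡1. Apply D(y)=19·(y−11) mod 26:
U(20): 19·(20−11)=171≡15 → P
W(22): 19·(22−11)=209≡1 → B
G(6): 19·(6−11)=-95≡9 → J
V(21): 19·(21−11)=190≡8 → I
I(8): 19·(8−11)=-57≡21 → V
Y(24): 19·(24−11)=247≡13 → N
L(11): 19·(11−11)=0 → A
H(7): 19·(7−11)=-76≡2 → C
H(7): 19·(7−11)=-76≡2 → C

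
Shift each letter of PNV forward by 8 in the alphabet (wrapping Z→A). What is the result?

P(15): 15+8=23 → X
N(13): 13+8=21 → V
V(21): 21+8=29≡3 → D

XVD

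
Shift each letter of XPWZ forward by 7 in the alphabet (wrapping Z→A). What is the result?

EWDG

X(23): 23+7=30≡4 → E
P(15): 15+7=22 → W
W(22): 22+7=29≡3 → D
Z(25): 25+7=32≡6 → G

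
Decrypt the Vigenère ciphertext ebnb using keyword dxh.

Repeat the key across the ciphertext: dxhd
e(4)−d(3): 1 → b
b(1)−x(23): -22≡4 → e
n(13)−h(7): 6 → g
b(1)−d(3): -2≡24 → y

begy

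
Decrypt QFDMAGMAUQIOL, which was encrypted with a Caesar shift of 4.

MBZIWCIWQMEKH

Q(16): 16−4=12 → M
F(5): 5−4=1 → B
D(3): 3−4=-1≡25 → Z
M(12): 12−4=8 → I
A(0): 0−4=-4≡22 → W
G(6): 6−4=2 → C
M(12): 12−4=8 → I
A(0): 0−4=-4≡22 → W
U(20): 20−4=16 → Q
Q(16): 16−4=12 → M
I(8): 8−4=4 → E
O(14): 14−4=10 → K
L(11): 11−4=7 → H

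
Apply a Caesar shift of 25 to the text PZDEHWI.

P(15): 15+25=40≡14 → O
Z(25): 25+25=50≡24 → Y
D(3): 3+25=28≡2 → C
E(4): 4+25=29≡3 → D
H(7): 7+25=32≡6 → G
W(22): 22+25=47≡21 → V
I(8): 8+25=33≡7 → H

OYCDGVH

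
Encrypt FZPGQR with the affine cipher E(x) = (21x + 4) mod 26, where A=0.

F(5): 21·5+4=109≡5 → F
Z(25): 21·25+4=529≡9 → J
P(15): 21·15+4=319≡7 → H
G(6): 21·6+4=130≡0 → A
Q(16): 21·16+4=340≡2 → C
R(17): 21·17+4=361≡23 → X

FJHACX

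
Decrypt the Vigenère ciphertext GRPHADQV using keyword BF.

FMOCZYPQ

Repeat the key across the ciphertext: BFBFBFBF
G(6)−B(1): 5 → F
R(17)−F(5): 12 → M
P(15)−B(1): 14 → O
H(7)−F(5): 2 → C
A(0)−B(1): -1≡25 → Z
D(3)−F(5): -2≡24 → Y
Q(16)−B(1): 15 → P
V(21)−F(5): 16 → Q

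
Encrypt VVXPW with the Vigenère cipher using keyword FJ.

AECYB

Repeat the key across the message: FJFJF
V(21)+F(5): 26≡0 → A
V(21)+J(9): 30≡4 → E
X(23)+F(5): 28≡2 → C
P(15)+J(9): 24 → Y
W(22)+F(5): 27≡1 → B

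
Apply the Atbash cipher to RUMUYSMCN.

IFNFBHNXM

R(17) → I(8)
U(20) → F(5)
M(12) → N(13)
U(20) → F(5)
Y(24) → B(1)
S(18) → H(7)
M(12) → N(13)
C(2) → X(23)
N(13) → M(12)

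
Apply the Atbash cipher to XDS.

CWH

X(23) → C(2)
D(3) → W(22)
S(18) → H(7)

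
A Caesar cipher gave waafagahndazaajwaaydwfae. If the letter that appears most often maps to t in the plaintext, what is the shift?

7

The most frequent ciphertext letter is a (appears 10 times).
a is position 0; t is position 19.
Shift = -19≡7.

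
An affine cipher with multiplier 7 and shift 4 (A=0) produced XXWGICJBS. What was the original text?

ZZKEIWXHC

The inverse of 7 mod 26 is 15, since 7·15=105≡1. Apply D(y)=15·(y−4) mod 26:
X(23): 15·(23−4)=285≡25 → Z
X(23): 15·(23−4)=285≡25 → Z
W(22): 15·(22−4)=270≡10 → K
G(6): 15·(6−4)=30≡4 → E
I(8): 15·(8−4)=60≡8 → I
C(2): 15·(2−4)=-30≡22 → W
J(9): 15·(9−4)=75≡23 → X
B(1): 15·(1−4)=-45≡7 → H
S(18): 15·(18−4)=210≡2 → C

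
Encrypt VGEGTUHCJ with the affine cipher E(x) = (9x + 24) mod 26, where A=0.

FAIANWJQB

V(21): 9·21+24=213≡5 → F
G(6): 9·6+24=78≡0 → A
E(4): 9·4+24=60≡8 → I
G(6): 9·6+24=78≡0 → A
T(19): 9·19+24=195≡13 → N
U(20): 9·20+24=204≡22 → W
H(7): 9·7+24=87≡9 → J
C(2): 9·2+24=42≡16 → Q
J(9): 9·9+24=105≡1 → B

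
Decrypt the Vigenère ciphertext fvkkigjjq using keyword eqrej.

Repeat the key across the ciphertext: eqrejeqre
f(5)−e(4): 1 → b
v(21)−q(16): 5 → f
k(10)−r(17): -7≡19 → t
k(10)−e(4): 6 → g
i(8)−j(9): -1≡25 → z
g(6)−e(4): 2 → c
j(9)−q(16): -7≡19 → t
j(9)−r(17): -8≡18 → s
q(16)−e(4): 12 → m

bftgzctsm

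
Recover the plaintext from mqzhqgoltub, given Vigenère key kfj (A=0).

clqxlxegkkw

Repeat the key across the ciphertext: kfjkfjkfjkf
m(12)−k(10): 2 → c
q(16)−f(5): 11 → l
z(25)−j(9): 16 → q
h(7)−k(10): -3≡23 → x
q(16)−f(5): 11 → l
g(6)−j(9): -3≡23 → x
o(14)−k(10): 4 → e
l(11)−f(5): 6 → g
t(19)−j(9): 10 → k
u(20)−k(10): 10 → k
b(1)−f(5): -4≡22 → w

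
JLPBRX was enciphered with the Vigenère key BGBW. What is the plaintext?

Repeat the key across the ciphertext: BGBWBG
J(9)−B(1): 8 → I
L(11)−G(6): 5 → F
P(15)−B(1): 14 → O
B(1)−W(22): -21≡5 → F
R(17)−B(1): 16 → Q
X(23)−G(6): 17 → R

IFOFQR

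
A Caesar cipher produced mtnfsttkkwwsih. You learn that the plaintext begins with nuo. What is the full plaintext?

From the crib: m(12)−n(13)=-1≡25, so the shift is 25.
Subtract 25 from each ciphertext letter:
m(12): 12−25=-13≡13 → n
t(19): 19−25=-6≡20 → u
n(13): 13−25=-12≡14 → o
f(5): 5−25=-20≡6 → g
s(18): 18−25=-7≡19 → t
t(19): 19−25=-6≡20 → u
t(19): 19−25=-6≡20 → u
k(10): 10−25=-15≡11 → l
k(10): 10−25=-15≡11 → l
w(22): 22−25=-3≡23 → x
w(22): 22−25=-3≡23 → x
s(18): 18−25=-7≡19 → t
i(8): 8−25=-17≡9 → j
h(7): 7−25=-18≡8 → i

nuogtuullxxtji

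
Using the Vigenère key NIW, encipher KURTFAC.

Repeat the key across the message: NIWNIWN
K(10)+N(13): 23 → X
U(20)+I(8): 28≡2 → C
R(17)+W(22): 39≡13 → N
T(19)+N(13): 32≡6 → G
F(5)+I(8): 13 → N
A(0)+W(22): 22 → W
C(2)+N(13): 15 → P

XCNGNWP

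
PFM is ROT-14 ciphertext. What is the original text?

BRY

P(15): 15−14=1 → B
F(5): 5−14=-9≡17 → R
M(12): 12−14=-2≡24 → Y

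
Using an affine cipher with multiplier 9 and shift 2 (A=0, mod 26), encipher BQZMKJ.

B(1): 9·1+2=11 → L
Q(16): 9·16+2=146≡16 → Q
Z(25): 9·25+2=227≡19 → T
M(12): 9·12+2=110≡6 → G
K(10): 9·10+2=92≡14 → O
J(9): 9·9+2=83≡5 → F

LQTGOF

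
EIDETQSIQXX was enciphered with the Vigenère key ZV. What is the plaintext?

FNEJUVTNRCY

Repeat the key across the ciphertext: ZVZVZVZVZVZ
E(4)−Z(25): -21≡5 → F
I(8)−V(21): -13≡13 → N
D(3)−Z(25): -22≡4 → E
E(4)−V(21): -17≡9 → J
T(19)−Z(25): -6≡20 → U
Q(16)−V(21): -5≡21 → V
S(18)−Z(25): -7≡19 → T
I(8)−V(21): -13≡13 → N
Q(16)−Z(25): -9≡17 → R
X(23)−V(21): 2 → C
X(23)−Z(25): -2≡24 → Y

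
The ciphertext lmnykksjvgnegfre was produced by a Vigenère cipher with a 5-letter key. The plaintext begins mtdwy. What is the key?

Subtract each crib letter from the matching ciphertext letter (mod 26):
l(11)−m(12)=-1≡25 → z
m(12)−t(19)=-7≡19 → t
n(13)−d(3)=10 → k
y(24)−w(22)=2 → c
k(10)−y(24)=-14≡12 → m

ztkcm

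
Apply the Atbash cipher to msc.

nhx

m(12) → n(13)
s(18) → h(7)
c(2) → x(23)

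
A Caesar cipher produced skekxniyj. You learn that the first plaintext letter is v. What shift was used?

23

From the crib: s(18)−v(21)=-3≡23, so the shift is 23.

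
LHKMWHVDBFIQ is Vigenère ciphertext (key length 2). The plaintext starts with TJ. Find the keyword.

SY

Subtract each crib letter from the matching ciphertext letter (mod 26):
L(11)−T(19)=-8≡18 → S
H(7)−J(9)=-2≡24 → Y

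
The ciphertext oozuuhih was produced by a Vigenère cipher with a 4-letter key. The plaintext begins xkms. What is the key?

Subtract each crib letter from the matching ciphertext letter (mod 26):
o(14)−x(23)=-9≡17 → r
o(14)−k(10)=4 → e
z(25)−m(12)=13 → n
u(20)−s(18)=2 → c

renc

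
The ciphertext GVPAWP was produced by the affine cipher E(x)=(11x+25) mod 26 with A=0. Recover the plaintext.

The inverse of 11 mod 26 is 19, since 11·19=209≡1. Apply D(y)=19·(y−25) mod 26:
G(6): 19·(6−25)=-361≡3 → D
V(21): 19·(21−25)=-76≡2 → C
P(15): 19·(15−25)=-190≡18 → S
A(0): 19·(0−25)=-475≡19 → T
W(22): 19·(22−25)=-57≡21 → V
P(15): 19·(15−25)=-190≡18 → S

DCSTVS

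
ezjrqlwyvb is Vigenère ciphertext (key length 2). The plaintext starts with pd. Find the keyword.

pw

Subtract each crib letter from the matching ciphertext letter (mod 26):
e(4)−p(15)=-11≡15 → p
z(25)−d(3)=22 → w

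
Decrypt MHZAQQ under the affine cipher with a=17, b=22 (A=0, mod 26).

ETROSS

The inverse of 17 mod 26 is 23, since 17·23=391≡1. Apply D(y)=23·(y−22) mod 26:
M(12): 23·(12−22)=-230≡4 → E
H(7): 23·(7−22)=-345≡19 → T
Z(25): 23·(25−22)=69≡17 → R
A(0): 23·(0−22)=-506≡14 → O
Q(16): 23·(16−22)=-138≡18 → S
Q(16): 23·(16−22)=-138≡18 → S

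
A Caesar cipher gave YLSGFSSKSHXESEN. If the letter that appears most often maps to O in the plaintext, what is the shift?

The most frequent ciphertext letter is S (appears 5 times).
S is position 18; O is position 14.
Shift = 4.

4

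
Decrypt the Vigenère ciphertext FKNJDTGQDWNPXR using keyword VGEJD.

KEJAAYAMUTSJTI

Repeat the key across the ciphertext: VGEJDVGEJDVGEJ
F(5)−V(21): -16≡10 → K
K(10)−G(6): 4 → E
N(13)−E(4): 9 → J
J(9)−J(9): 0 → A
D(3)−D(3): 0 → A
T(19)−V(21): -2≡24 → Y
G(6)−G(6): 0 → A
Q(16)−E(4): 12 → M
D(3)−J(9): -6≡20 → U
W(22)−D(3): 19 → T
N(13)−V(21): -8≡18 → S
P(15)−G(6): 9 → J
X(23)−E(4): 19 → T
R(17)−J(9): 8 → I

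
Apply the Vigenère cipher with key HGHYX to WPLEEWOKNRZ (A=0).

Repeat the key across the message: HGHYXHGHYXH
W(22)+H(7): 29≡3 → D
P(15)+G(6): 21 → V
L(11)+H(7): 18 → S
E(4)+Y(24): 28≡2 → C
E(4)+X(23): 27≡1 → B
W(22)+H(7): 29≡3 → D
O(14)+G(6): 20 → U
K(10)+H(7): 17 → R
N(13)+Y(24): 37≡11 → L
R(17)+X(23): 40≡14 → O
Z(25)+H(7): 32≡6 → G

DVSCBDURLOG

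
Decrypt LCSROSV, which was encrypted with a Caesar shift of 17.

ULBAXBE

L(11): 11−17=-6≡20 → U
C(2): 2−17=-15≡11 → L
S(18): 18−17=1 → B
R(17): 17−17=0 → A
O(14): 14−17=-3≡23 → X
S(18): 18−17=1 → B
V(21): 21−17=4 → E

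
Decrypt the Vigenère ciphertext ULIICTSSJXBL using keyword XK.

XBLYFJVIMNEB

Repeat the key across the ciphertext: XKXKXKXKXKXK
U(20)−X(23): -3≡23 → X
L(11)−K(10): 1 → B
I(8)−X(23): -15≡11 → L
I(8)−K(10): -2≡24 → Y
C(2)−X(23): -21≡5 → F
T(19)−K(10): 9 → J
S(18)−X(23): -5≡21 → V
S(18)−K(10): 8 → I
J(9)−X(23): -14≡12 → M
X(23)−K(10): 13 → N
B(1)−X(23): -22≡4 → E
L(11)−K(10): 1 → B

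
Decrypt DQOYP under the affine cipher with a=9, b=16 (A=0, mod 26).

NAUYX

The inverse of 9 mod 26 is 3, since 9·3=27≡1. Apply D(y)=3·(y−16) mod 26:
D(3): 3·(3−16)=-39≡13 → N
Q(16): 3·(16−16)=0 → A
O(14): 3·(14−16)=-6≡20 → U
Y(24): 3·(24−16)=24 → Y
P(15): 3·(15−16)=-3≡23 → X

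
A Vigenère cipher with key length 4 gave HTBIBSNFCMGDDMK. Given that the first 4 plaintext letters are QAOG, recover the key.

Subtract each crib letter from the matching ciphertext letter (mod 26):
H(7)−Q(16)=-9≡17 → R
T(19)−A(0)=19 → T
B(1)−O(14)=-13≡13 → N
I(8)−G(6)=2 → C

RTNC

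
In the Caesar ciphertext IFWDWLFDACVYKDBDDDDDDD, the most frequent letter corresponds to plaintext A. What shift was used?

The most frequent ciphertext letter is D (appears 10 times).
D is position 3; A is position 0.
Shift = 3.

3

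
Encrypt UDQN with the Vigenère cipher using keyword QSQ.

Repeat the key across the message: QSQQ
U(20)+Q(16): 36≡10 → K
D(3)+S(18): 21 → V
Q(16)+Q(16): 32≡6 → G
N(13)+Q(16): 29≡3 → D

KVGD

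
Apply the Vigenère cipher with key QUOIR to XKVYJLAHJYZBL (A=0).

NEJGABUVRPPVZ

Repeat the key across the message: QUOIRQUOIRQUO
X(23)+Q(16): 39≡13 → N
K(10)+U(20): 30≡4 → E
V(21)+O(14): 35≡9 → J
Y(24)+I(8): 32≡6 → G
J(9)+R(17): 26≡0 → A
L(11)+Q(16): 27≡1 → B
A(0)+U(20): 20 → U
H(7)+O(14): 21 → V
J(9)+I(8): 17 → R
Y(24)+R(17): 41≡15 → P
Z(25)+Q(16): 41≡15 → P
B(1)+U(20): 21 → V
L(11)+O(14): 25 → Z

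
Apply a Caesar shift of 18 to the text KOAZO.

CGSRG

K(10): 10+18=28≡2 → C
O(14): 14+18=32≡6 → G
A(0): 0+18=18 → S
Z(25): 25+18=43≡17 → R
O(14): 14+18=32≡6 → G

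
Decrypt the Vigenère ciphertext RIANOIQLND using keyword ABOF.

RHMIOHCGNC

Repeat the key across the ciphertext: ABOFABOFAB
R(17)−A(0): 17 → R
I(8)−B(1): 7 → H
A(0)−O(14): -14≡12 → M
N(13)−F(5): 8 → I
O(14)−A(0): 14 → O
I(8)−B(1): 7 → H
Q(16)−O(14): 2 → C
L(11)−F(5): 6 → G
N(13)−A(0): 13 → N
D(3)−B(1): 2 → C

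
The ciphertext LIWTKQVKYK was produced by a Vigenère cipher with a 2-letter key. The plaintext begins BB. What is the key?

KH

Subtract each crib letter from the matching ciphertext letter (mod 26):
L(11)−B(1)=10 → K
I(8)−B(1)=7 → H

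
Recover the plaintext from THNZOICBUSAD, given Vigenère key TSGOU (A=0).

APHLUPKVGYHL

Repeat the key across the ciphertext: TSGOUTSGOUTS
T(19)−T(19): 0 → A
H(7)−S(18): -11≡15 → P
N(13)−G(6): 7 → H
Z(25)−O(14): 11 → L
O(14)−U(20): -6≡20 → U
I(8)−T(19): -11≡15 → P
C(2)−S(18): -16≡10 → K
B(1)−G(6): -5≡21 → V
U(20)−O(14): 6 → G
S(18)−U(20): -2≡24 → Y
A(0)−T(19): -19≡7 → H
D(3)−S(18): -15≡11 → L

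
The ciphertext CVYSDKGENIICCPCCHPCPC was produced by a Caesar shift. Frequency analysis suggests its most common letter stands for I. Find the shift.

20

The most frequent ciphertext letter is C (appears 7 times).
C is position 2; I is position 8.
Shift = -6≡20.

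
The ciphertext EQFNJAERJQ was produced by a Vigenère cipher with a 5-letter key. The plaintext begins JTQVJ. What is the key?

Subtract each crib letter from the matching ciphertext letter (mod 26):
E(4)−J(9)=-5≡21 → V
Q(16)−T(19)=-3≡23 → X
F(5)−Q(16)=-11≡15 → P
N(13)−V(21)=-8≡18 → S
J(9)−J(9)=0 → A

VXPSA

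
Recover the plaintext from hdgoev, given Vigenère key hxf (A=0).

agbhhq

Repeat the key across the ciphertext: hxfhxf
h(7)−h(7): 0 → a
d(3)−x(23): -20≡6 → g
g(6)−f(5): 1 → b
o(14)−h(7): 7 → h
e(4)−x(23): -19≡7 → h
v(21)−f(5): 16 → q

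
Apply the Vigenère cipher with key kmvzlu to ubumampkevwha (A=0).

Repeat the key across the message: kmvzlukmvzluk
u(20)+k(10): 30≡4 → e
b(1)+m(12): 13 → n
u(20)+v(21): 41≡15 → p
m(12)+z(25): 37≡11 → l
a(0)+l(11): 11 → l
m(12)+u(20): 32≡6 → g
p(15)+k(10): 25 → z
k(10)+m(12): 22 → w
e(4)+v(21): 25 → z
v(21)+z(25): 46≡20 → u
w(22)+l(11): 33≡7 → h
h(7)+u(20): 27≡1 → b
a(0)+k(10): 10 → k

enpllgzwzuhbk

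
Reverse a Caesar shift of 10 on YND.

Y(24): 24−10=14 → O
N(13): 13−10=3 → D
D(3): 3−10=-7≡19 → T

ODT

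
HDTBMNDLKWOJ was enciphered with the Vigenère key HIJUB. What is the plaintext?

AVKHLGVCQVHB

Repeat the key across the ciphertext: HIJUBHIJUBHI
H(7)−H(7): 0 → A
D(3)−I(8): -5≡21 → V
T(19)−J(9): 10 → K
B(1)−U(20): -19≡7 → H
M(12)−B(1): 11 → L
N(13)−H(7): 6 → G
D(3)−I(8): -5≡21 → V
L(11)−J(9): 2 → C
K(10)−U(20): -10≡16 → Q
W(22)−B(1): 21 → V
O(14)−H(7): 7 → H
J(9)−I(8): 1 → B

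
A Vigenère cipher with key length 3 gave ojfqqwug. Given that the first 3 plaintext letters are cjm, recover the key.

mat

Subtract each crib letter from the matching ciphertext letter (mod 26):
o(14)−c(2)=12 → m
j(9)−j(9)=0 → a
f(5)−m(12)=-7≡19 → t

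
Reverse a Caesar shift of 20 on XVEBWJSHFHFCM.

X(23): 23−20=3 → D
V(21): 21−20=1 → B
E(4): 4−20=-16≡10 → K
B(1): 1−20=-19≡7 → H
W(22): 22−20=2 → C
J(9): 9−20=-11≡15 → P
S(18): 18−20=-2≡24 → Y
H(7): 7−20=-13≡13 → N
F(5): 5−20=-15≡11 → L
H(7): 7−20=-13≡13 → N
F(5): 5−20=-15≡11 → L
C(2): 2−20=-18≡8 → I
M(12): 12−20=-8≡18 → S

DBKHCPYNLNLIS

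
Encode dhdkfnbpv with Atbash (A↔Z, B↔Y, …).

wswpumyke

d(3) → w(22)
h(7) → s(18)
d(3) → w(22)
k(10) → p(15)
f(5) → u(20)
n(13) → m(12)
b(1) → y(24)
p(15) → k(10)
v(21) → e(4)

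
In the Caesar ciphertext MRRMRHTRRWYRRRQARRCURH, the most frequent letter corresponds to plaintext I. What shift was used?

The most frequent ciphertext letter is R (appears 11 times).
R is position 17; I is position 8.
Shift = 9.

9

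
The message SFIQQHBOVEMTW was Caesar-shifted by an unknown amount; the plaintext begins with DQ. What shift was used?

15

From the crib: S(18)−D(3)=15, so the shift is 15.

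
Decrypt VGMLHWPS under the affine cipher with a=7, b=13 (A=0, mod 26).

QZLWOFEX

The inverse of 7 mod 26 is 15, since 7·15=105≡1. Apply D(y)=15·(y−13) mod 26:
V(21): 15·(21−13)=120≡16 → Q
G(6): 15·(6−13)=-105≡25 → Z
M(12): 15·(12−13)=-15≡11 → L
L(11): 15·(11−13)=-30≡22 → W
H(7): 15·(7−13)=-90≡14 → O
W(22): 15·(22−13)=135≡5 → F
P(15): 15·(15−13)=30≡4 → E
S(18): 15·(18−13)=75≡23 → X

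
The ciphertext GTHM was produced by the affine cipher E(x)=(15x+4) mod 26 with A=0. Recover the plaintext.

OBVE

The inverse of 15 mod 26 is 7, since 15·7=105≡1. Apply D(y)=7·(y−4) mod 26:
G(6): 7·(6−4)=14 → O
T(19): 7·(19−4)=105≡1 → B
H(7): 7·(7−4)=21 → V
M(12): 7·(12−4)=56≡4 → E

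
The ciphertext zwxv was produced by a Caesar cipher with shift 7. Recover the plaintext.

spqo

z(25): 25−7=18 → s
w(22): 22−7=15 → p
x(23): 23−7=16 → q
v(21): 21−7=14 → o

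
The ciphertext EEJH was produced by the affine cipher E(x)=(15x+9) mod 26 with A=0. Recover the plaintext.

The inverse of 15 mod 26 is 7, since 15·7=105≡1. Apply D(y)=7·(y−9) mod 26:
E(4): 7·(4−9)=-35≡17 → R
E(4): 7·(4−9)=-35≡17 → R
J(9): 7·(9−9)=0 → A
H(7): 7·(7−9)=-14≡12 → M

RRAM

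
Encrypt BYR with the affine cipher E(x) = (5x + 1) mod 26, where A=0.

GRI

B(1): 5·1+1=6 → G
Y(24): 5·24+1=121≡17 → R
R(17): 5·17+1=86≡8 → I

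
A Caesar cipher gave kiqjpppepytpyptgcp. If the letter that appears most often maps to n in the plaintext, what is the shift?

The most frequent ciphertext letter is p (appears 7 times).
p is position 15; n is position 13.
Shift = 2.

2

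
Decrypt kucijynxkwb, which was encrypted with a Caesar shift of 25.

lvdjkzoylxc

k(10): 10−25=-15≡11 → l
u(20): 20−25=-5≡21 → v
c(2): 2−25=-23≡3 → d
i(8): 8−25=-17≡9 → j
j(9): 9−25=-16≡10 → k
y(24): 24−25=-1≡25 → z
n(13): 13−25=-12≡14 → o
x(23): 23−25=-2≡24 → y
k(10): 10−25=-15≡11 → l
w(22): 22−25=-3≡23 → x
b(1): 1−25=-24≡2 → c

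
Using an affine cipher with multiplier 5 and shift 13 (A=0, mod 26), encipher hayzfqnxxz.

wndimpayyi

h(7): 5·7+13=48≡22 → w
a(0): 5·0+13=13 → n
y(24): 5·24+13=133≡3 → d
z(25): 5·25+13=138≡8 → i
f(5): 5·5+13=38≡12 → m
q(16): 5·16+13=93≡15 → p
n(13): 5·13+13=78≡0 → a
x(23): 5·23+13=128≡24 → y
x(23): 5·23+13=128≡24 → y
z(25): 5·25+13=138≡8 → i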